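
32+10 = 42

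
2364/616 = 3 + 129/154=3.84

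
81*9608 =778248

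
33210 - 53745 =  - 20535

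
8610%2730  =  420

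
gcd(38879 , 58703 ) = 1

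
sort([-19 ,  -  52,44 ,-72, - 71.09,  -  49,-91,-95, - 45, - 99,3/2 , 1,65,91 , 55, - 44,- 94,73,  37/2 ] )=[-99,-95,-94, - 91, - 72, - 71.09, - 52,-49, - 45,  -  44 , - 19,1, 3/2 , 37/2,44,55,65,73,91] 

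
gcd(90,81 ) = 9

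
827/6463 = 827/6463 = 0.13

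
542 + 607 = 1149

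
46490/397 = 46490/397 = 117.10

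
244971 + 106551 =351522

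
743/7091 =743/7091 =0.10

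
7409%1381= 504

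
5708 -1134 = 4574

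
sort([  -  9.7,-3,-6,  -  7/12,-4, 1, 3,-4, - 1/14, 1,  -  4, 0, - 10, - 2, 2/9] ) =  [- 10, - 9.7,- 6, - 4, - 4, - 4, - 3,  -  2, - 7/12, - 1/14,  0, 2/9, 1,1, 3] 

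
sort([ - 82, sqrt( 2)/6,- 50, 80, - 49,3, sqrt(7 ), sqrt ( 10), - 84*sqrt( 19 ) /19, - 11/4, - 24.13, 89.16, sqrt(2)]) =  [ - 82,- 50,  -  49, - 24.13, - 84*sqrt( 19 ) /19, - 11/4,sqrt(2 )/6,  sqrt (2),sqrt (7 ),  3, sqrt(10),80,89.16] 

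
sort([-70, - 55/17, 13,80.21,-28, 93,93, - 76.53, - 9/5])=[ - 76.53, - 70, - 28, - 55/17, - 9/5, 13,80.21, 93, 93 ] 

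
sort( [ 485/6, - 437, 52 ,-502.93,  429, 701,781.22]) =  [ - 502.93,-437, 52,  485/6, 429,701,781.22 ] 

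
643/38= 16+35/38 = 16.92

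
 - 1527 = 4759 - 6286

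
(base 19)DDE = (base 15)1704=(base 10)4954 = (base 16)135a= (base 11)37A4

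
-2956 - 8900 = -11856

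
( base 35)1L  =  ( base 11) 51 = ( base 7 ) 110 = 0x38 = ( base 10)56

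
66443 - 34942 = 31501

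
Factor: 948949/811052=2^( - 2)*11^(  -  1)*197^1*4817^1*18433^( -1 )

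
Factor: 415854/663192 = 153/244=   2^( - 2 )*3^2*17^1*61^ (- 1 ) 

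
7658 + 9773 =17431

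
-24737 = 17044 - 41781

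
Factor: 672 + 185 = 857 = 857^1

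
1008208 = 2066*488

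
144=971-827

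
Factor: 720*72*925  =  2^7*3^4*5^3 * 37^1 =47952000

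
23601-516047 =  - 492446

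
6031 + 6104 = 12135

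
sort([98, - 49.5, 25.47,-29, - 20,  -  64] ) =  [ - 64,  -  49.5, - 29, - 20, 25.47,98 ] 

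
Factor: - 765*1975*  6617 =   -  3^2*5^3*13^1*17^1*79^1*509^1 = -9997459875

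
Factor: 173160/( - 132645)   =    -  312/239= -2^3*3^1*13^1 * 239^( - 1)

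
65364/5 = 13072+4/5 = 13072.80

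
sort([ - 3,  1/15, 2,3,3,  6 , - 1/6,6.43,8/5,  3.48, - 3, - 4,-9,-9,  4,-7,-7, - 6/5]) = [ - 9,-9 ,-7, -7,  -  4,-3,  -  3 ,-6/5,  -  1/6,1/15,8/5,2,3,3,3.48,4,6, 6.43]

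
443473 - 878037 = -434564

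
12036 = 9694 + 2342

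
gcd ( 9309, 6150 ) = 3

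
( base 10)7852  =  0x1eac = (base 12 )4664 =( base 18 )1644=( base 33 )76v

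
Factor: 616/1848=3^(-1 ) = 1/3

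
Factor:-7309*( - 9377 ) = 68536493 = 7309^1*9377^1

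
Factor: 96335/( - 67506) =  - 2^( - 1 ) * 3^(  -  1)*5^1*11251^( - 1 ) *19267^1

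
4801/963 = 4  +  949/963 = 4.99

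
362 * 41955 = 15187710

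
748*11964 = 8949072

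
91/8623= 91/8623= 0.01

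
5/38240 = 1/7648 = 0.00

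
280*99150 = 27762000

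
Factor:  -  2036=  - 2^2*509^1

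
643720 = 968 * 665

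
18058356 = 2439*7404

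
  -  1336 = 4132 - 5468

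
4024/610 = 2012/305 = 6.60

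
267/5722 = 267/5722 = 0.05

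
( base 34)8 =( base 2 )1000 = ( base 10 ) 8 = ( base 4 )20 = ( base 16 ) 8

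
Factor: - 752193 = -3^3*13^1*2143^1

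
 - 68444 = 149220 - 217664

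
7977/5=1595 + 2/5=1595.40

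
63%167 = 63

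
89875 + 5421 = 95296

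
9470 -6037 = 3433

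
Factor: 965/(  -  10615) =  - 11^( - 1)  =  - 1/11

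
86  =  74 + 12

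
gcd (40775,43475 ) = 25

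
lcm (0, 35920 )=0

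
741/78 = 19/2 =9.50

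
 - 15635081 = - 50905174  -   - 35270093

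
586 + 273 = 859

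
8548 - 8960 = - 412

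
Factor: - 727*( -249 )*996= 180298908 = 2^2*3^2*83^2*727^1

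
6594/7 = 942 = 942.00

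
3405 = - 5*( - 681) 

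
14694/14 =1049 + 4/7 = 1049.57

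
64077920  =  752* 85210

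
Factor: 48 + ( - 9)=39 = 3^1*13^1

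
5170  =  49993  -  44823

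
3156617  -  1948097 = 1208520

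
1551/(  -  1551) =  - 1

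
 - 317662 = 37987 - 355649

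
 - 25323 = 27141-52464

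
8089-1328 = 6761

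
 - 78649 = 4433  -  83082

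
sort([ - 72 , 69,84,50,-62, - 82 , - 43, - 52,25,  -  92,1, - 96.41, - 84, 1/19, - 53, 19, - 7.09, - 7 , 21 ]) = [-96.41, - 92, - 84, - 82, - 72,- 62, - 53,-52, - 43, - 7.09,- 7,1/19, 1, 19,  21, 25, 50,69,84] 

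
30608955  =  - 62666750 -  - 93275705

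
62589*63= 3943107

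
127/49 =127/49=2.59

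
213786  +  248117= 461903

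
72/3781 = 72/3781 = 0.02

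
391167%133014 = 125139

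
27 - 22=5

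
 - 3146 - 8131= - 11277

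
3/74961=1/24987 = 0.00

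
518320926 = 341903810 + 176417116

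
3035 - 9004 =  - 5969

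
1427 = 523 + 904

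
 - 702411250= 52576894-754988144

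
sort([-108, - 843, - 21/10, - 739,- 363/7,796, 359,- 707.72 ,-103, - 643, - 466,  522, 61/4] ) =[- 843, - 739, - 707.72, - 643,-466,  -  108, - 103,  -  363/7,-21/10, 61/4, 359,522,796]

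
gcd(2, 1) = 1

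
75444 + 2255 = 77699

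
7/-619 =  - 1 + 612/619 = - 0.01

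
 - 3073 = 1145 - 4218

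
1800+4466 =6266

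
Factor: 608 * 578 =351424= 2^6*17^2 * 19^1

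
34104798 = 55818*611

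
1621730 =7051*230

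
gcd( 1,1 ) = 1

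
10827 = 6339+4488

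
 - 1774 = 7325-9099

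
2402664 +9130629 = 11533293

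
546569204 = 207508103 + 339061101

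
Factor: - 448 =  - 2^6*7^1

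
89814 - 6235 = 83579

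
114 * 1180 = 134520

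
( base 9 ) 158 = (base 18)78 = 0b10000110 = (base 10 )134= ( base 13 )A4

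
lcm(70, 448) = 2240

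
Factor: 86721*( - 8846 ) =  - 2^1*3^1*137^1  *  211^1 * 4423^1 =- 767133966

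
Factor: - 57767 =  - 61^1*947^1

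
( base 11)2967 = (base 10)3824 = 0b111011110000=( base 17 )d3g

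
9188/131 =9188/131 = 70.14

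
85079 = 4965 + 80114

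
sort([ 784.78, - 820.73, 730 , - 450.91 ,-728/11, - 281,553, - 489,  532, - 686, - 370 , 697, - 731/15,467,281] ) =[ - 820.73 , - 686, - 489, - 450.91 , - 370 , - 281, - 728/11, - 731/15,281, 467 , 532,  553, 697,  730,784.78]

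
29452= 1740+27712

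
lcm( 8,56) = 56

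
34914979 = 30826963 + 4088016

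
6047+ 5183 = 11230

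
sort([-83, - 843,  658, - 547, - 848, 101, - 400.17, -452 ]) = [-848  , - 843,  -  547, - 452, - 400.17 , - 83,101, 658]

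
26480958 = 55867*474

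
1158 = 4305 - 3147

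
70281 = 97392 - 27111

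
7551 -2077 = 5474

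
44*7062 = 310728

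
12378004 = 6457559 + 5920445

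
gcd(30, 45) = 15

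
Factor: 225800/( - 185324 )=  - 2^1 * 5^2 * 107^(  -  1)*433^( - 1) *1129^1=- 56450/46331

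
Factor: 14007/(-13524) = -2^(-2)*7^(  -  1)*29^1 = - 29/28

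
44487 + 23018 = 67505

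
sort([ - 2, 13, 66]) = [ - 2,13, 66 ]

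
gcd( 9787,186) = 1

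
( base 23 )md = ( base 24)lf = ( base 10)519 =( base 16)207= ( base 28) IF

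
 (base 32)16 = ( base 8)46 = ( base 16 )26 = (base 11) 35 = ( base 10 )38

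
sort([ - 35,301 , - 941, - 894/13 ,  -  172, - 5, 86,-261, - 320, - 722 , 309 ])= [  -  941, - 722, - 320, - 261 , - 172, - 894/13,- 35, - 5, 86, 301,309] 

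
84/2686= 42/1343 = 0.03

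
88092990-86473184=1619806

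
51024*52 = 2653248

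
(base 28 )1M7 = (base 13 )843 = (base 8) 2577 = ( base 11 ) 106a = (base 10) 1407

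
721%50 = 21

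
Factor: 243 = 3^5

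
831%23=3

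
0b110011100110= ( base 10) 3302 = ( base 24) 5HE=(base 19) 92f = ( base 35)2OC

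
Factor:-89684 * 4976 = - 2^6*7^1  *311^1*3203^1= -446267584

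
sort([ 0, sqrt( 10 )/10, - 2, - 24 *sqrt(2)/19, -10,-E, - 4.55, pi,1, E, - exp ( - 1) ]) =[ - 10, - 4.55, - E, - 2, - 24*sqrt ( 2)/19, - exp( - 1),  0,sqrt( 10 ) /10,1,  E, pi ] 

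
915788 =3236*283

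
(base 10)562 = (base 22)13c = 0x232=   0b1000110010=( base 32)HI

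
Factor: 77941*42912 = 2^5 * 3^2*41^1*149^1*1901^1 = 3344604192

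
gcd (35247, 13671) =93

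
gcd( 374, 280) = 2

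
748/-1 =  - 748/1 = -748.00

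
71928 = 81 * 888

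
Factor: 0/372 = 0 = 0^1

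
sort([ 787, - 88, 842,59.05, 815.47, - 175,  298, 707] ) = [ - 175,-88, 59.05, 298,  707, 787,815.47, 842] 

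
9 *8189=73701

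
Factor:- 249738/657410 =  - 321/845= - 3^1 * 5^( - 1 )*13^(- 2 )*107^1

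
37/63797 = 37/63797 = 0.00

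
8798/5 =8798/5 = 1759.60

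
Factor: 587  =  587^1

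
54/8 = 6 + 3/4 = 6.75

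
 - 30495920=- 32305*944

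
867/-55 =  - 16 + 13/55 = - 15.76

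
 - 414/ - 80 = 207/40 =5.17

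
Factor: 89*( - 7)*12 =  - 2^2*3^1*7^1*89^1  =  - 7476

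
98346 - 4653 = 93693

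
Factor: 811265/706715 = 162253/141343 = 7^1*13^1*281^( - 1 )*503^ ( -1 ) *1783^1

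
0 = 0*8790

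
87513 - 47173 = 40340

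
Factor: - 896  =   - 2^7*7^1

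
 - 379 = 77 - 456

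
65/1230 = 13/246= 0.05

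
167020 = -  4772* (-35)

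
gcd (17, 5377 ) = 1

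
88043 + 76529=164572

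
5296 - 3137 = 2159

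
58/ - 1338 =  - 1 + 640/669 = - 0.04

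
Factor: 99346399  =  99346399^1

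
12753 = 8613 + 4140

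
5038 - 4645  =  393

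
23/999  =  23/999=0.02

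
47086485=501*93985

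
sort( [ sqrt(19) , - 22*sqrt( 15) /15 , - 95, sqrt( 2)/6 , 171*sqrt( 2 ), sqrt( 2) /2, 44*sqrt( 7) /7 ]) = [ - 95,  -  22*sqrt(15) /15, sqrt( 2 ) /6, sqrt(2)/2 , sqrt (19),44*sqrt( 7 )/7 , 171*sqrt(2 ) ] 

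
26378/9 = 2930 + 8/9  =  2930.89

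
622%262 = 98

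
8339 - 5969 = 2370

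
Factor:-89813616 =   -  2^4*3^1*41^1*47^1 * 971^1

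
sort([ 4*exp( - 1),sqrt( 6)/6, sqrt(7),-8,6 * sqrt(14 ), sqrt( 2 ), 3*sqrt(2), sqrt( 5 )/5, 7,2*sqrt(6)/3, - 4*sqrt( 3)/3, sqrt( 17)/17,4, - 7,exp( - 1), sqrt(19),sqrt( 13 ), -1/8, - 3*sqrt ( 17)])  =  [  -  3*sqrt(17 ), - 8,-7, - 4 *sqrt( 3)/3,  -  1/8, sqrt( 17) /17,exp( - 1),sqrt( 6 )/6, sqrt( 5 ) /5, sqrt(2), 4*exp( - 1 ), 2*sqrt(6)/3,sqrt( 7), sqrt ( 13),  4,3*sqrt (2 ), sqrt( 19) , 7, 6*sqrt (14)]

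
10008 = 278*36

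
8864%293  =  74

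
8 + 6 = 14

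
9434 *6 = 56604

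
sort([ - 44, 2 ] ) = [ - 44, 2 ] 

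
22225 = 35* 635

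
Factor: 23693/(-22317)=-3^( -1 )*19^1*29^1*173^( - 1)= - 551/519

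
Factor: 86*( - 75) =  - 2^1*3^1 * 5^2*43^1  =  - 6450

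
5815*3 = 17445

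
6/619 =6/619 = 0.01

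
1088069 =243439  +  844630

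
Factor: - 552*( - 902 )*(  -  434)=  - 216090336 = - 2^5*3^1*7^1*11^1*23^1*31^1*41^1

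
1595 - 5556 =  - 3961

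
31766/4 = 7941 + 1/2=7941.50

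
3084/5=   616 + 4/5 = 616.80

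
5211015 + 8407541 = 13618556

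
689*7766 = 5350774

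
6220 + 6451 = 12671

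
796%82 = 58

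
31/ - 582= -1+ 551/582 =- 0.05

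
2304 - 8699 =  - 6395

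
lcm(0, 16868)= 0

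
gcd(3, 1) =1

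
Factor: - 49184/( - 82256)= 58/97= 2^1*29^1*97^( - 1 )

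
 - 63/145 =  - 63/145 = - 0.43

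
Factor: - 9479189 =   -  157^1*173^1 * 349^1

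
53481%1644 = 873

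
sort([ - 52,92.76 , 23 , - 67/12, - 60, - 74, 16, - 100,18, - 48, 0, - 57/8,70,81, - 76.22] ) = [ - 100, - 76.22, - 74,-60,- 52, -48, - 57/8, - 67/12,0,16,  18 , 23,70,81,  92.76] 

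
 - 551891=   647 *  (-853)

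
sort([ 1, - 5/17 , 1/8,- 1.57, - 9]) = [-9, - 1.57 , - 5/17,  1/8, 1]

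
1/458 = 1/458 =0.00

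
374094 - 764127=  - 390033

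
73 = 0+73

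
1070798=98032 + 972766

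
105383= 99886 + 5497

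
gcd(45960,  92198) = 2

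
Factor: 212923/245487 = 3^( - 1 )*11^ ( - 1)*43^( -1)*173^ ( - 1) * 212923^1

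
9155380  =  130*70426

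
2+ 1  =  3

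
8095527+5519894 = 13615421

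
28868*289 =8342852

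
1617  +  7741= 9358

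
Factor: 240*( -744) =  - 178560= -2^7* 3^2* 5^1*31^1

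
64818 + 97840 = 162658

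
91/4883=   91/4883 = 0.02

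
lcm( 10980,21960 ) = 21960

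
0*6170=0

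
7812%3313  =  1186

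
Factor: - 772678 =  - 2^1*386339^1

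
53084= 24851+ 28233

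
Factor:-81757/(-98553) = 3^(-1)*7^(  -  1)*19^(-1)*331^1 =331/399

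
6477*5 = 32385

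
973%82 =71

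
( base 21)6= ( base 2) 110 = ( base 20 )6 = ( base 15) 6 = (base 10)6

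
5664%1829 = 177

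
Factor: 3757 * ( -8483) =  - 31870631 = - 13^1*17^3*499^1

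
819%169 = 143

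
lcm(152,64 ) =1216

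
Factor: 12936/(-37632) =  - 11/32=-2^( - 5 )*11^1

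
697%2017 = 697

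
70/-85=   -  14/17=- 0.82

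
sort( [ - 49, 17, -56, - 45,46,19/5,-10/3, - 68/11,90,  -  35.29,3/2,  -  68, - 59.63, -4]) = [ - 68 ,-59.63,-56,-49,- 45,-35.29, - 68/11, - 4,-10/3,3/2,19/5,17, 46 , 90] 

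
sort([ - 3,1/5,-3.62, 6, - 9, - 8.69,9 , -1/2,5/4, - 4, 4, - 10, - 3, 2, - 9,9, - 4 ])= [-10 , - 9,-9, - 8.69, - 4, - 4,  -  3.62, - 3, - 3,- 1/2,1/5,5/4, 2,4,6,9, 9]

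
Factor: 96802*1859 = 179954918 = 2^1* 11^1*13^2 * 29^1*1669^1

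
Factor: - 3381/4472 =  - 2^(  -  3 )*3^1*7^2*13^( - 1 )*23^1*43^(  -  1 ) 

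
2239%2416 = 2239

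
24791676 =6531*3796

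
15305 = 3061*5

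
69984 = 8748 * 8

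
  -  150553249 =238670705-389223954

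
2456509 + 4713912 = 7170421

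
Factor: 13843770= 2^1*3^1*5^1*569^1*811^1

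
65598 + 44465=110063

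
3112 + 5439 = 8551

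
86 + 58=144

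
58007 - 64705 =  - 6698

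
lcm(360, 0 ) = 0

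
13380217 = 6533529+6846688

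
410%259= 151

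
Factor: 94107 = 3^1*13^1*19^1*127^1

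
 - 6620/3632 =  - 1655/908=- 1.82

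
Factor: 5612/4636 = 23/19 = 19^( - 1 )*23^1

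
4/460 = 1/115 = 0.01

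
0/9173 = 0 = 0.00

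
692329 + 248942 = 941271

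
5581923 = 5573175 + 8748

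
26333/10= 26333/10 =2633.30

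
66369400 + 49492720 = 115862120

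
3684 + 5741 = 9425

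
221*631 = 139451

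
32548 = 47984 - 15436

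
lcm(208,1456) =1456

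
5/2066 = 5/2066 = 0.00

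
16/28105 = 16/28105 =0.00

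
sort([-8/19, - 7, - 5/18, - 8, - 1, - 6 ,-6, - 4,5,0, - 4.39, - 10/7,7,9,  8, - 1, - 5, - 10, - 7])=[ - 10,-8, - 7, - 7,  -  6, - 6, - 5, - 4.39, - 4, - 10/7,-1,-1, - 8/19,  -  5/18, 0,5,7, 8,9]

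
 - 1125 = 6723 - 7848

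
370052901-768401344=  - 398348443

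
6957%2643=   1671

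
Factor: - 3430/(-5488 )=2^( - 3)*5^1 = 5/8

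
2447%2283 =164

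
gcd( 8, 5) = 1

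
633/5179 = 633/5179= 0.12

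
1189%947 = 242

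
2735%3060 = 2735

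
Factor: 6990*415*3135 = 9094164750 = 2^1*3^2*5^3*11^1*19^1*83^1*233^1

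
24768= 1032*24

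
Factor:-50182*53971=-2^1*11^1*31^1*1741^1*2281^1 = - 2708372722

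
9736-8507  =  1229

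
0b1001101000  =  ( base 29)l7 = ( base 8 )1150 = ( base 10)616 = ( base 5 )4431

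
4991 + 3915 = 8906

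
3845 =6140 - 2295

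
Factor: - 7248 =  - 2^4 * 3^1*151^1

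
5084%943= 369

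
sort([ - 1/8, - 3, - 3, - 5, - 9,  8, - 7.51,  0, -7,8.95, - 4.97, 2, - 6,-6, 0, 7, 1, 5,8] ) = [ - 9,  -  7.51,- 7,- 6, -6, - 5, - 4.97, - 3,-3, - 1/8,0,0, 1, 2, 5,7,  8, 8, 8.95] 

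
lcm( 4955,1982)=9910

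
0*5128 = 0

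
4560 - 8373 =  - 3813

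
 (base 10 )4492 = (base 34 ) 3U4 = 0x118C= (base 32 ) 4cc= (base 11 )3414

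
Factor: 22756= 2^2*5689^1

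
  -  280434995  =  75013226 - 355448221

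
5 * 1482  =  7410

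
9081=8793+288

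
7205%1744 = 229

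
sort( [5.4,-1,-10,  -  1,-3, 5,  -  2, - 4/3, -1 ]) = [ - 10, - 3,-2,-4/3,-1,-1,-1,5 , 5.4]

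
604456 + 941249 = 1545705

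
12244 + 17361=29605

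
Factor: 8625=3^1*5^3*23^1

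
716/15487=716/15487 = 0.05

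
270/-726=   -  1 + 76/121  =  - 0.37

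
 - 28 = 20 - 48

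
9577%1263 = 736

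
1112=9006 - 7894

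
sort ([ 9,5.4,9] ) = [5.4, 9, 9 ] 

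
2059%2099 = 2059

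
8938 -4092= 4846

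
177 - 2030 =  -1853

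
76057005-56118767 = 19938238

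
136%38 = 22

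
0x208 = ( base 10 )520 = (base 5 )4040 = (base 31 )GO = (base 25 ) kk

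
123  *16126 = 1983498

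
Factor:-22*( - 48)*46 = 2^6 * 3^1*11^1*23^1  =  48576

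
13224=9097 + 4127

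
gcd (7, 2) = 1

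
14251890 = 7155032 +7096858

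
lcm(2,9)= 18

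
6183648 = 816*7578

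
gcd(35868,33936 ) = 84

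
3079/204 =15+19/204 = 15.09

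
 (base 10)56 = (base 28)20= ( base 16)38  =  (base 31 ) 1p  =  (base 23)2a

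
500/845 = 100/169=0.59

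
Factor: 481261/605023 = 11^1*67^1 * 653^1*605023^ (- 1) 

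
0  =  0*146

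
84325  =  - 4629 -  - 88954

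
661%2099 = 661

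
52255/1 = 52255 = 52255.00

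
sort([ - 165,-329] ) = [ - 329, - 165] 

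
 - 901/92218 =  - 1 + 91317/92218 = -0.01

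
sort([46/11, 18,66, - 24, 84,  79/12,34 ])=[-24  ,  46/11,79/12,18,34 , 66,  84 ]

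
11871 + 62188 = 74059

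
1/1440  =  1/1440 = 0.00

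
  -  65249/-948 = 65249/948 = 68.83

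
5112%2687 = 2425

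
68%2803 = 68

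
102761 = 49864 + 52897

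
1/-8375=-1+8374/8375 = - 0.00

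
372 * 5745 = 2137140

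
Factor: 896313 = 3^1*11^1*157^1 * 173^1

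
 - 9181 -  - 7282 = - 1899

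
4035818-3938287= 97531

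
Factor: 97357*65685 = 3^1*5^1*13^1*29^1*151^1 * 7489^1 = 6394894545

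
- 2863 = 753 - 3616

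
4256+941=5197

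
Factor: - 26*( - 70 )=2^2*5^1*7^1*13^1 = 1820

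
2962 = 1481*2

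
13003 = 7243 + 5760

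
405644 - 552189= - 146545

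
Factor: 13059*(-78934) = -1030799106  =  -2^1*3^2*61^1 *647^1*  1451^1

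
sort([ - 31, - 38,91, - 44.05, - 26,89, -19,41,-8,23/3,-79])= [ - 79,  -  44.05,-38,-31, - 26, - 19,  -  8,23/3  ,  41, 89,  91]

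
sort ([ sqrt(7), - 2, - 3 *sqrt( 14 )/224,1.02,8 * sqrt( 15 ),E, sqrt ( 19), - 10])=[ - 10, - 2, -3*sqrt( 14)/224, 1.02,sqrt(7 ),E,sqrt ( 19 ), 8*sqrt( 15 ) ]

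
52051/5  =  52051/5 = 10410.20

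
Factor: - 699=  -3^1*233^1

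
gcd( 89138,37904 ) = 2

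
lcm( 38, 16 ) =304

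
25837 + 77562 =103399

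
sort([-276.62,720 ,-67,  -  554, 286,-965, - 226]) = [ - 965 , - 554, - 276.62, - 226, - 67, 286, 720]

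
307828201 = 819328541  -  511500340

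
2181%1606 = 575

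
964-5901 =  -  4937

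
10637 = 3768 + 6869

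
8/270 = 4/135 = 0.03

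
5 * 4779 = 23895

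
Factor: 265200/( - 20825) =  - 2^4*3^1 *7^( - 2 )*13^1 = - 624/49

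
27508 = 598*46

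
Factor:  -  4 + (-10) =-14 = - 2^1 * 7^1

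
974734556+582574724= 1557309280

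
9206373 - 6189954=3016419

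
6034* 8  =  48272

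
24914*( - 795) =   -  19806630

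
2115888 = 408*5186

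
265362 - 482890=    - 217528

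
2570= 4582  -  2012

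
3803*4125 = 15687375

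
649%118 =59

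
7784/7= 1112  =  1112.00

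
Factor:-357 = - 3^1  *7^1*17^1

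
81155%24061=8972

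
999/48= 333/16 = 20.81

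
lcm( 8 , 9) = 72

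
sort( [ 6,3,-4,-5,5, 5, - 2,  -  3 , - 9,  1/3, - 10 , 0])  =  [-10,-9, - 5, - 4 , - 3, -2,0, 1/3,3 , 5,5,6]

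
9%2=1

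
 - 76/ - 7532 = 19/1883 = 0.01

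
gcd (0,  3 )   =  3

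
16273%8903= 7370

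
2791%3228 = 2791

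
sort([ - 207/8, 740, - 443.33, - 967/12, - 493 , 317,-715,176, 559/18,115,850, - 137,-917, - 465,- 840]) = [-917, - 840, - 715, - 493, - 465  , - 443.33, - 137, -967/12, - 207/8 , 559/18,115,176, 317,740, 850]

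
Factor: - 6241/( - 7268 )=2^( - 2)* 23^( - 1)*79^1 = 79/92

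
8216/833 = 9 + 719/833= 9.86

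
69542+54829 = 124371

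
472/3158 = 236/1579 = 0.15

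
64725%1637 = 882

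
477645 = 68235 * 7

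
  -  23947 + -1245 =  - 25192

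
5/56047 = 5/56047 = 0.00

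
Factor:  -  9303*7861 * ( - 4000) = 292523532000 = 2^5*3^1*5^3*7^2 * 443^1*1123^1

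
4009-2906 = 1103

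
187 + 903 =1090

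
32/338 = 16/169 =0.09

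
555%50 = 5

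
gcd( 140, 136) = 4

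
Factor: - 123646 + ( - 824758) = -2^2 *19^1*12479^1=-948404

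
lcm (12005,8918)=312130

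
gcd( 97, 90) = 1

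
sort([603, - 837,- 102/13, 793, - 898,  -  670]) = [ - 898, - 837, - 670, - 102/13, 603,793]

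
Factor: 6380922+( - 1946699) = 4434223 = 233^1 * 19031^1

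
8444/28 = 2111/7 = 301.57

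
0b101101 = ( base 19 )27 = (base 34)1B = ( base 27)1i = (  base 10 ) 45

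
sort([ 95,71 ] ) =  [ 71,95 ] 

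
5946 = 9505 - 3559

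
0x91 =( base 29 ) 50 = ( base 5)1040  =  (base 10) 145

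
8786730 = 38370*229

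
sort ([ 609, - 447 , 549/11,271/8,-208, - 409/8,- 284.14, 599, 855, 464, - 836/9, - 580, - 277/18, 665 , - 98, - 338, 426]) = [ - 580,  -  447,-338, - 284.14, - 208,  -  98, - 836/9, - 409/8, - 277/18, 271/8,549/11,426, 464, 599, 609 , 665,855 ] 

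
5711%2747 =217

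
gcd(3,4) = 1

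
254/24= 127/12  =  10.58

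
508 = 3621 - 3113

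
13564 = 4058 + 9506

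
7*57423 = 401961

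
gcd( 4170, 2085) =2085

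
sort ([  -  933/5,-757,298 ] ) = [ - 757, - 933/5,  298]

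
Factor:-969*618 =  - 598842  =  - 2^1*3^2*17^1*19^1*103^1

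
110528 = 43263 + 67265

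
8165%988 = 261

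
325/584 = 325/584  =  0.56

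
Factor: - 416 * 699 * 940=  - 273336960=   -  2^7*3^1*5^1 * 13^1 * 47^1* 233^1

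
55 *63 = 3465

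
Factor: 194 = 2^1 * 97^1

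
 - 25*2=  - 50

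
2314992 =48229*48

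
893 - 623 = 270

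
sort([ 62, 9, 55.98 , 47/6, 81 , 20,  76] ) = [ 47/6,9, 20, 55.98, 62, 76,81 ]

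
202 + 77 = 279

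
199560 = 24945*8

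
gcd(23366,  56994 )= 14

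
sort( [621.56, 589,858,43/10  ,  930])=[43/10,589, 621.56, 858,930 ]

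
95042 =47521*2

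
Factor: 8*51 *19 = 7752 = 2^3 * 3^1*17^1*19^1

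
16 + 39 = 55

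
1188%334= 186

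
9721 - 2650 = 7071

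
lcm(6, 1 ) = 6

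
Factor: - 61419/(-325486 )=177/938 = 2^( - 1 )*3^1*7^( - 1) * 59^1*67^( - 1) 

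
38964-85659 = -46695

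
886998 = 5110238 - 4223240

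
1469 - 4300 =  -  2831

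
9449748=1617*5844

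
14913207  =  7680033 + 7233174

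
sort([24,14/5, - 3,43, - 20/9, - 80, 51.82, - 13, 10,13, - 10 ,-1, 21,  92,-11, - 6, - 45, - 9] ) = [ - 80,-45, - 13, - 11, - 10, - 9, - 6,-3, -20/9 ,-1,14/5,10, 13, 21 , 24,43 , 51.82, 92]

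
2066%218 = 104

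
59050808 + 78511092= 137561900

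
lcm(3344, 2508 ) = 10032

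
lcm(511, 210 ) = 15330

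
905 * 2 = 1810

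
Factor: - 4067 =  - 7^2* 83^1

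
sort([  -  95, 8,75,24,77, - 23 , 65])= [ - 95,  -  23, 8,24,  65, 75 , 77 ] 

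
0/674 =0  =  0.00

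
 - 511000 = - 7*73000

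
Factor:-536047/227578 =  - 2^(  -  1 )*13^( - 1 )*19^1*89^1*317^1*8753^( - 1 )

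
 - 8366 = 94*( - 89)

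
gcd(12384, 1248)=96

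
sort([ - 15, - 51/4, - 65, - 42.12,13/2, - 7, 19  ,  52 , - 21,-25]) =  [ - 65, - 42.12 , -25, - 21,  -  15,-51/4, - 7, 13/2, 19,52 ] 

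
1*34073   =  34073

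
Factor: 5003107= 41^1*122027^1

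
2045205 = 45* 45449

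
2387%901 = 585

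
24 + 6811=6835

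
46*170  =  7820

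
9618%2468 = 2214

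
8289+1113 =9402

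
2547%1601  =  946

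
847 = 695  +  152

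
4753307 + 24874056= 29627363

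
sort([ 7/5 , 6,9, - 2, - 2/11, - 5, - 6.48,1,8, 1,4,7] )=[ - 6.48, - 5, - 2, - 2/11,1,1, 7/5,4,6,7, 8, 9] 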